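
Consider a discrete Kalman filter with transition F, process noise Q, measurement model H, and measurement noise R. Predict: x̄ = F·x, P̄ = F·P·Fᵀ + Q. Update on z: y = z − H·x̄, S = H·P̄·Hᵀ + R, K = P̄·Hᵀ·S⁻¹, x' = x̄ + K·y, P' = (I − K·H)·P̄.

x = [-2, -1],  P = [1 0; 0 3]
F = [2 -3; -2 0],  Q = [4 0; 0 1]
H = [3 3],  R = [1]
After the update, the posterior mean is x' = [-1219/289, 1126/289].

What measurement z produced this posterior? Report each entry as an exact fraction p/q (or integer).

z = [-1]

x̄ = F·x = [-1, 4]
P̄ = F·P·Fᵀ + Q = [35 -4; -4 5]
S = H·P̄·Hᵀ + R = [289]
K = P̄·Hᵀ·S⁻¹ = [93/289; 3/289]
x' − x̄ = [-930/289, -30/289] = K·y
y = (KᵀK)⁻¹·Kᵀ·(x' − x̄) = [-10]
z = y + H·x̄ = [-10] + [9] = [-1]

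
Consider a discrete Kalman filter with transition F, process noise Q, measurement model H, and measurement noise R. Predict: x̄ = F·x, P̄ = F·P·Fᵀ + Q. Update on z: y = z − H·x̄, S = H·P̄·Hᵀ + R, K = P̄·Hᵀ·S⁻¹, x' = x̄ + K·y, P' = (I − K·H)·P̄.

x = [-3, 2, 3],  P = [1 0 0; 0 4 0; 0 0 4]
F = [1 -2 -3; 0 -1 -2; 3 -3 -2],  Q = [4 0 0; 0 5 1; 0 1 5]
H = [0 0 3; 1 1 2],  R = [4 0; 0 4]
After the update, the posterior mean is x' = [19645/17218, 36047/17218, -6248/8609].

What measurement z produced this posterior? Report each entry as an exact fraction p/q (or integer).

z = [-2, 2]

x̄ = F·x = [-16, -8, -21]
P̄ = F·P·Fᵀ + Q = [57 32 51; 32 25 29; 51 29 66]
S = H·P̄·Hᵀ + R = [598 636; 636 734]
K = P̄·Hᵀ·S⁻¹ = [-4587/17218 8455/17218; -4641/17218 6719/17218; 2625/8609 212/8609]
x' − x̄ = [295133/17218, 173791/17218, 174541/8609] = K·y
y = (KᵀK)⁻¹·Kᵀ·(x' − x̄) = [61, 68]
z = y + H·x̄ = [61, 68] + [-63, -66] = [-2, 2]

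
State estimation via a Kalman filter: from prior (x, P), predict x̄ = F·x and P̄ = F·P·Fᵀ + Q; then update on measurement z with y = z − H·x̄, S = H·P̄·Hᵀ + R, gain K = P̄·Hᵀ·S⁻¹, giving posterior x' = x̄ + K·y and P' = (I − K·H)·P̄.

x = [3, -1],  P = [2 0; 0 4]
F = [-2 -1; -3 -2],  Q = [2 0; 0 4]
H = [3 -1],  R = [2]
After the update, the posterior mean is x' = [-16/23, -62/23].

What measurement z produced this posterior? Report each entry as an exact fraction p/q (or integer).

x̄ = F·x = [-5, -7]
P̄ = F·P·Fᵀ + Q = [14 20; 20 38]
S = H·P̄·Hᵀ + R = [46]
K = P̄·Hᵀ·S⁻¹ = [11/23; 11/23]
x' − x̄ = [99/23, 99/23] = K·y
y = (KᵀK)⁻¹·Kᵀ·(x' − x̄) = [9]
z = y + H·x̄ = [9] + [-8] = [1]

z = [1]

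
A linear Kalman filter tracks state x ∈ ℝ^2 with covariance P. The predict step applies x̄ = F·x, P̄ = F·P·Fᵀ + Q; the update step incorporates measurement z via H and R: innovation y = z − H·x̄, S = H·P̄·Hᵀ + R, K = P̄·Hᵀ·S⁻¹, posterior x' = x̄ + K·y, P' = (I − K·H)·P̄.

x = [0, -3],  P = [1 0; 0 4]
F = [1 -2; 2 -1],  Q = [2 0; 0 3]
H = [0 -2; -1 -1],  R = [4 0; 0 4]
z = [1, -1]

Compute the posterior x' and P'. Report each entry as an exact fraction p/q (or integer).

x̄ = F·x = [6, 3]
P̄ = F·P·Fᵀ + Q = [19 10; 10 11]
y = z − H·x̄ = [7, 8]
S = H·P̄·Hᵀ + R = [48 42; 42 54]
K = P̄·Hᵀ·S⁻¹ = [1/6 -2/3; -17/46 -7/69]
x' = x̄ + K·y = [11/6, -55/138]
P' = (I − K·H)·P̄ = [3 -1/3; -1/3 17/23]

x' = [11/6, -55/138]
P' = [3 -1/3; -1/3 17/23]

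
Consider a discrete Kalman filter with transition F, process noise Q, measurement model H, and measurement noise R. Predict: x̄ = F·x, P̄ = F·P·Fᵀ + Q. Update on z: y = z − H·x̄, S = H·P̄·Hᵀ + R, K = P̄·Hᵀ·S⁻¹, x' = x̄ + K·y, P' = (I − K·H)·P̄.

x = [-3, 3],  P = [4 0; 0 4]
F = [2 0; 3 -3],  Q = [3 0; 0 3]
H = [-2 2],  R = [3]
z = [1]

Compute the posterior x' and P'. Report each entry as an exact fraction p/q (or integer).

x' = [-872/187, -48/11]
P' = [3453/187 204/11; 204/11 213/11]

x̄ = F·x = [-6, -18]
P̄ = F·P·Fᵀ + Q = [19 24; 24 75]
y = z − H·x̄ = [25]
S = H·P̄·Hᵀ + R = [187]
K = P̄·Hᵀ·S⁻¹ = [10/187; 6/11]
x' = x̄ + K·y = [-872/187, -48/11]
P' = (I − K·H)·P̄ = [3453/187 204/11; 204/11 213/11]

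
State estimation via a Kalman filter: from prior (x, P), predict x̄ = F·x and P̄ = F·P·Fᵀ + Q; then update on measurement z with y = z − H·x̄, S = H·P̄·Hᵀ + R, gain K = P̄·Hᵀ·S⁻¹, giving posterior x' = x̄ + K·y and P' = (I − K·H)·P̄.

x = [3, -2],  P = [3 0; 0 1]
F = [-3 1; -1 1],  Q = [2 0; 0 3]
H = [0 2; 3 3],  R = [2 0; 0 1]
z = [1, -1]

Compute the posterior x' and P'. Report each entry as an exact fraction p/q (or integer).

x' = [-427/627, 206/627]
P' = [310/627 -245/627; -245/627 997/2508]

x̄ = F·x = [-11, -5]
P̄ = F·P·Fᵀ + Q = [30 10; 10 7]
y = z − H·x̄ = [11, 47]
S = H·P̄·Hᵀ + R = [30 102; 102 514]
K = P̄·Hᵀ·S⁻¹ = [-245/627 65/209; 997/2508 17/836]
x' = x̄ + K·y = [-427/627, 206/627]
P' = (I − K·H)·P̄ = [310/627 -245/627; -245/627 997/2508]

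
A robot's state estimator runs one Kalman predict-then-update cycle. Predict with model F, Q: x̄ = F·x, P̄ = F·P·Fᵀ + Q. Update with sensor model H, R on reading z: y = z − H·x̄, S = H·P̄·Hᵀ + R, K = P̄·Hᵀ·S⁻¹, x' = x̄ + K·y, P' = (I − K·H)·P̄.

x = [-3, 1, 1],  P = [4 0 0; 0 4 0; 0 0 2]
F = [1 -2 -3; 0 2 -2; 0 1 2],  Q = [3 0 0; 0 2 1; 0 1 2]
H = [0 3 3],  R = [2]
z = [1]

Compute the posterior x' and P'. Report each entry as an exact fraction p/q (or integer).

x' = [-616/95, -162/95, 39/19]
P' = [2599/95 1078/95 -218/19; 1078/95 3319/380 -653/76; -218/19 -653/76 659/76]

x̄ = F·x = [-8, 0, 3]
P̄ = F·P·Fᵀ + Q = [41 -4 -20; -4 26 1; -20 1 14]
y = z − H·x̄ = [-8]
S = H·P̄·Hᵀ + R = [380]
K = P̄·Hᵀ·S⁻¹ = [-18/95; 81/380; 9/76]
x' = x̄ + K·y = [-616/95, -162/95, 39/19]
P' = (I − K·H)·P̄ = [2599/95 1078/95 -218/19; 1078/95 3319/380 -653/76; -218/19 -653/76 659/76]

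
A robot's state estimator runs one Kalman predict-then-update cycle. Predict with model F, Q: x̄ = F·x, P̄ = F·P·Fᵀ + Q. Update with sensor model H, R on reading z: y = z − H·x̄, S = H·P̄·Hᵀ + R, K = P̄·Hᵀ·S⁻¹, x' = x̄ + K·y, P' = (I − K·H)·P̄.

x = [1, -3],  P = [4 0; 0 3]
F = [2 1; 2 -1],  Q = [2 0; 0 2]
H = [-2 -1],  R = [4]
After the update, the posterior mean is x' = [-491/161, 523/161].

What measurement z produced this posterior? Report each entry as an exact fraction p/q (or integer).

x̄ = F·x = [-1, 5]
P̄ = F·P·Fᵀ + Q = [21 13; 13 21]
S = H·P̄·Hᵀ + R = [161]
K = P̄·Hᵀ·S⁻¹ = [-55/161; -47/161]
x' − x̄ = [-330/161, -282/161] = K·y
y = (KᵀK)⁻¹·Kᵀ·(x' − x̄) = [6]
z = y + H·x̄ = [6] + [-3] = [3]

z = [3]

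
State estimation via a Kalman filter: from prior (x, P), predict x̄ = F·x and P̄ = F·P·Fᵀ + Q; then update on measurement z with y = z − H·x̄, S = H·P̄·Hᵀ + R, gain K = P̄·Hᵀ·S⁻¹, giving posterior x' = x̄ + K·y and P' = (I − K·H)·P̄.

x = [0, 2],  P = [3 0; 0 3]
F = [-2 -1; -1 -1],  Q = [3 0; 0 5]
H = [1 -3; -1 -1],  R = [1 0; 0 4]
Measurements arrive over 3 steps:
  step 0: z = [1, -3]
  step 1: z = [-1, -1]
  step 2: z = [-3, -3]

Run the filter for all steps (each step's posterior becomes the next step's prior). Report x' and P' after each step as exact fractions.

step 0: x' = [1457/725, 758/2175], P' = [1467/725 441/725; 441/725 629/2175]
step 1: x' = [-528492/3330473, 965037/3330473], P' = [6548802/3330473 1964806/3330473; 1964806/3330473 942934/3330473]
step 2: x' = [6665040219/4996871414, 7156416867/4996871414], P' = [9796364401/4996871414 2938672307/4996871414; 2938672307/4996871414 1411809617/4996871414]

step 0: x̄ = F·x = [-2, -2]
step 0: P̄ = F·P·Fᵀ + Q = [18 9; 9 11]
step 0: y = z − H·x̄ = [-3, -7]
step 0: S = H·P̄·Hᵀ + R = [64 33; 33 51]
step 0: K = P̄·Hᵀ·S⁻¹ = [144/725 -477/725; -188/725 -488/2175]
step 0: x' = x̄ + K·y = [1457/725, 758/2175]
step 0: P' = (I − K·H)·P̄ = [1467/725 441/725; 441/725 629/2175]
step 1: x̄ = F·x = [-380/87, -5129/2175]
step 1: P̄ = F·P·Fᵀ + Q = [1202/87 536/87; 536/87 18551/2175]
step 1: y = z − H·x̄ = [-278/75, -16804/2175]
step 1: S = H·P̄·Hᵀ + R = [4096/75 1807/75; 1807/75 84101/2175]
step 1: K = P̄·Hᵀ·S⁻¹ = [654384/3330473 -2128402/3330473; -863996/3330473 -726935/3330473]
step 1: x' = x̄ + K·y = [-528492/3330473, 965037/3330473]
step 1: P' = (I − K·H)·P̄ = [6548802/3330473 1964806/3330473; 1964806/3330473 942934/3330473]
step 2: x̄ = F·x = [91947/3330473, -436545/3330473]
step 2: P̄ = F·P·Fᵀ + Q = [44988785/3330473 19934956/3330473; 19934956/3330473 28073713/3330473]
step 2: y = z − H·x̄ = [-11393001/3330473, -10336017/3330473]
step 2: S = H·P̄·Hᵀ + R = [181372939/3330473 79102266/3330473; 79102266/3330473 126254302/3330473]
step 2: K = P̄·Hᵀ·S⁻¹ = [490173740/2498435707 -3183759177/4996871414; -648378272/2498435707 -1087620481/4996871414]
step 2: x' = x̄ + K·y = [6665040219/4996871414, 7156416867/4996871414]
step 2: P' = (I − K·H)·P̄ = [9796364401/4996871414 2938672307/4996871414; 2938672307/4996871414 1411809617/4996871414]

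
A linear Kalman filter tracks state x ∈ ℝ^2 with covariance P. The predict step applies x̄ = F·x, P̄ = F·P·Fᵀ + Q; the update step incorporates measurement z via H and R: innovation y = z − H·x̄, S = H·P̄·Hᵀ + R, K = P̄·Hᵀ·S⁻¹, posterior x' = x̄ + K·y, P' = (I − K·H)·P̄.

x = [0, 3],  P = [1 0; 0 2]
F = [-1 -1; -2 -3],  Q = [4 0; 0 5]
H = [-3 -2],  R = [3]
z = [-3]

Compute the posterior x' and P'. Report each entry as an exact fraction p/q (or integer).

x' = [10/9, -1/3]
P' = [521/270 -121/45; -121/45 67/15]

x̄ = F·x = [-3, -9]
P̄ = F·P·Fᵀ + Q = [7 8; 8 27]
y = z − H·x̄ = [-30]
S = H·P̄·Hᵀ + R = [270]
K = P̄·Hᵀ·S⁻¹ = [-37/270; -13/45]
x' = x̄ + K·y = [10/9, -1/3]
P' = (I − K·H)·P̄ = [521/270 -121/45; -121/45 67/15]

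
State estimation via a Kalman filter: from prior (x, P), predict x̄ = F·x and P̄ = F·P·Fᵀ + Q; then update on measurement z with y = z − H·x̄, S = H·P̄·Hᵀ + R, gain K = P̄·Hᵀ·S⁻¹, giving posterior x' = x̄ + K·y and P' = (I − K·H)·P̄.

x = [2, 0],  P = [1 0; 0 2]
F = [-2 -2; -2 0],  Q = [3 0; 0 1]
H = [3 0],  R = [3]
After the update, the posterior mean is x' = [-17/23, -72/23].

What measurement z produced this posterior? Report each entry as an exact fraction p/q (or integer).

x̄ = F·x = [-4, -4]
P̄ = F·P·Fᵀ + Q = [15 4; 4 5]
S = H·P̄·Hᵀ + R = [138]
K = P̄·Hᵀ·S⁻¹ = [15/46; 2/23]
x' − x̄ = [75/23, 20/23] = K·y
y = (KᵀK)⁻¹·Kᵀ·(x' − x̄) = [10]
z = y + H·x̄ = [10] + [-12] = [-2]

z = [-2]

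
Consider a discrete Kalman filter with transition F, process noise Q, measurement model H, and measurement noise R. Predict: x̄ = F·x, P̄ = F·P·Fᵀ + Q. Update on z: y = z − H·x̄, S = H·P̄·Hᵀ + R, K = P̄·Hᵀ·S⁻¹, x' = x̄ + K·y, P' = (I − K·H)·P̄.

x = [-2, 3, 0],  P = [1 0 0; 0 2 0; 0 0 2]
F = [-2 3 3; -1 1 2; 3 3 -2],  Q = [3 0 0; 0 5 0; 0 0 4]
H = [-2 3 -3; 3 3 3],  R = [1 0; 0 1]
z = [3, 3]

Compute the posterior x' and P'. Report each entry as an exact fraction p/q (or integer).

x' = [1460698/433229, 193037/433229, -1213251/433229]
P' = [3326281/433229 -532057/433229 -2765100/433229; -532057/433229 108955/433229 442265/433229; -2765100/433229 442265/433229 2322627/433229]

x̄ = F·x = [13, 5, 3]
P̄ = F·P·Fᵀ + Q = [43 20 0; 20 16 -5; 0 -5 39]
y = z − H·x̄ = [23, -60]
S = H·P̄·Hᵀ + R = [518 -405; -405 1153]
K = P̄·Hᵀ·S⁻¹ = [46567/433229 87372/433229; 64184/433229 57489/433229; -110886/433229 -624/433229]
x' = x̄ + K·y = [1460698/433229, 193037/433229, -1213251/433229]
P' = (I − K·H)·P̄ = [3326281/433229 -532057/433229 -2765100/433229; -532057/433229 108955/433229 442265/433229; -2765100/433229 442265/433229 2322627/433229]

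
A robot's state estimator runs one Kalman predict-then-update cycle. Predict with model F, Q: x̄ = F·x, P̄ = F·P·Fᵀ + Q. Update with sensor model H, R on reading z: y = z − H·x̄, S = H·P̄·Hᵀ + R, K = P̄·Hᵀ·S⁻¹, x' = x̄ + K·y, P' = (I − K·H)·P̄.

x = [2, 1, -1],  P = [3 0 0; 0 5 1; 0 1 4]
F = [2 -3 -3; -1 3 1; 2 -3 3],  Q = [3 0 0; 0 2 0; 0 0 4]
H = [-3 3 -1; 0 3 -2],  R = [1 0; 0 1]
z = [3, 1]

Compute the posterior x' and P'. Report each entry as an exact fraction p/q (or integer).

x' = [-4811/38931, 216793/155724, 1467311/934344]
P' = [7613/12977 12059/12977 50732/38931; 12059/12977 49939/25954 446945/155724; 50732/38931 446945/155724 4232707/934344]

x̄ = F·x = [4, 0, -2]
P̄ = F·P·Fᵀ + Q = [114 -75 21; -75 60 -33; 21 -33 79]
y = z − H·x̄ = [13, -3]
S = H·P̄·Hᵀ + R = [3320 1796; 1796 1253]
K = P̄·Hᵀ·S⁻¹ = [-10718/38931 7067/38931; 17833/155724 1253/38931; 159599/934344 -105101/233586]
x' = x̄ + K·y = [-4811/38931, 216793/155724, 1467311/934344]
P' = (I − K·H)·P̄ = [7613/12977 12059/12977 50732/38931; 12059/12977 49939/25954 446945/155724; 50732/38931 446945/155724 4232707/934344]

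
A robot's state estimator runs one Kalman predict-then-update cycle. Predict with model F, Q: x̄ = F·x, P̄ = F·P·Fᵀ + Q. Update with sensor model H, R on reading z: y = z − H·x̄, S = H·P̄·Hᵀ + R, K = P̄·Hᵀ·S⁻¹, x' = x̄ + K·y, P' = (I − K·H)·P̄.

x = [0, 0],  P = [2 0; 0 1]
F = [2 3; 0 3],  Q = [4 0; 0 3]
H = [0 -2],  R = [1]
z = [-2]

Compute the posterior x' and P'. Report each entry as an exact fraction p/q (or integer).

x̄ = F·x = [0, 0]
P̄ = F·P·Fᵀ + Q = [21 9; 9 12]
y = z − H·x̄ = [-2]
S = H·P̄·Hᵀ + R = [49]
K = P̄·Hᵀ·S⁻¹ = [-18/49; -24/49]
x' = x̄ + K·y = [36/49, 48/49]
P' = (I − K·H)·P̄ = [705/49 9/49; 9/49 12/49]

x' = [36/49, 48/49]
P' = [705/49 9/49; 9/49 12/49]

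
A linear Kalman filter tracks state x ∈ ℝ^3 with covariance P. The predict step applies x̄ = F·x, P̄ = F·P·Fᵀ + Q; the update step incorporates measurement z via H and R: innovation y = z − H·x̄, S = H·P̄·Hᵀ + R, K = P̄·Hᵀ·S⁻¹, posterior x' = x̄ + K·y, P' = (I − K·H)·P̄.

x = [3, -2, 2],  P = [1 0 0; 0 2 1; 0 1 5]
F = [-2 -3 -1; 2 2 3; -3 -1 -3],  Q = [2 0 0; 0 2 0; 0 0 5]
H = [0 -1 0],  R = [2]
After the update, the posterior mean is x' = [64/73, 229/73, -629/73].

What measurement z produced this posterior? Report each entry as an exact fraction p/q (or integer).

x̄ = F·x = [-2, 8, -13]
P̄ = F·P·Fᵀ + Q = [35 -42 37; -42 71 -64; 37 -64 67]
S = H·P̄·Hᵀ + R = [73]
K = P̄·Hᵀ·S⁻¹ = [42/73; -71/73; 64/73]
x' − x̄ = [210/73, -355/73, 320/73] = K·y
y = (KᵀK)⁻¹·Kᵀ·(x' − x̄) = [5]
z = y + H·x̄ = [5] + [-8] = [-3]

z = [-3]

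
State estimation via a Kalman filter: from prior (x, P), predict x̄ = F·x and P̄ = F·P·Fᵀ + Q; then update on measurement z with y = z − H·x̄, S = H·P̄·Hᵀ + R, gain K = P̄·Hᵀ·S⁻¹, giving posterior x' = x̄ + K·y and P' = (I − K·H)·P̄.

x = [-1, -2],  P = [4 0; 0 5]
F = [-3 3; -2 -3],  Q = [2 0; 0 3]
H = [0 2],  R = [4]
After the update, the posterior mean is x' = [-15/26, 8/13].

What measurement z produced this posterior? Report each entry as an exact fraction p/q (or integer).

x̄ = F·x = [-3, 8]
P̄ = F·P·Fᵀ + Q = [83 -21; -21 64]
S = H·P̄·Hᵀ + R = [260]
K = P̄·Hᵀ·S⁻¹ = [-21/130; 32/65]
x' − x̄ = [63/26, -96/13] = K·y
y = (KᵀK)⁻¹·Kᵀ·(x' − x̄) = [-15]
z = y + H·x̄ = [-15] + [16] = [1]

z = [1]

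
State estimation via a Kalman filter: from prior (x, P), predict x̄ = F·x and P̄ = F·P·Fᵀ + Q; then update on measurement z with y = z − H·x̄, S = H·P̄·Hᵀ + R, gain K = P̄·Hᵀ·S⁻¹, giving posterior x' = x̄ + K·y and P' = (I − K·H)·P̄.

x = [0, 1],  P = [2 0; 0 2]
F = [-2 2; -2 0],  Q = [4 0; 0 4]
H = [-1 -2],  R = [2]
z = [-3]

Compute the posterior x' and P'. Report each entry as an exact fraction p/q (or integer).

x' = [40/17, 16/51]
P' = [124/17 -56/17; -56/17 100/51]

x̄ = F·x = [2, 0]
P̄ = F·P·Fᵀ + Q = [20 8; 8 12]
y = z − H·x̄ = [-1]
S = H·P̄·Hᵀ + R = [102]
K = P̄·Hᵀ·S⁻¹ = [-6/17; -16/51]
x' = x̄ + K·y = [40/17, 16/51]
P' = (I − K·H)·P̄ = [124/17 -56/17; -56/17 100/51]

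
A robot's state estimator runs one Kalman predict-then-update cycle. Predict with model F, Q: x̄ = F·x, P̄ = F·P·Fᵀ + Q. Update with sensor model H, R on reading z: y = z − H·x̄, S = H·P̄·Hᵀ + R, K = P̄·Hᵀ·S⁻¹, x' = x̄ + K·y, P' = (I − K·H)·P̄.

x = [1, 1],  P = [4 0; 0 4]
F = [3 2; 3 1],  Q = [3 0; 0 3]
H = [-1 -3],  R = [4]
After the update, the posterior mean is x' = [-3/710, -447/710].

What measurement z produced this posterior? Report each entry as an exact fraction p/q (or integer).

z = [2]

x̄ = F·x = [5, 4]
P̄ = F·P·Fᵀ + Q = [55 44; 44 43]
S = H·P̄·Hᵀ + R = [710]
K = P̄·Hᵀ·S⁻¹ = [-187/710; -173/710]
x' − x̄ = [-3553/710, -3287/710] = K·y
y = (KᵀK)⁻¹·Kᵀ·(x' − x̄) = [19]
z = y + H·x̄ = [19] + [-17] = [2]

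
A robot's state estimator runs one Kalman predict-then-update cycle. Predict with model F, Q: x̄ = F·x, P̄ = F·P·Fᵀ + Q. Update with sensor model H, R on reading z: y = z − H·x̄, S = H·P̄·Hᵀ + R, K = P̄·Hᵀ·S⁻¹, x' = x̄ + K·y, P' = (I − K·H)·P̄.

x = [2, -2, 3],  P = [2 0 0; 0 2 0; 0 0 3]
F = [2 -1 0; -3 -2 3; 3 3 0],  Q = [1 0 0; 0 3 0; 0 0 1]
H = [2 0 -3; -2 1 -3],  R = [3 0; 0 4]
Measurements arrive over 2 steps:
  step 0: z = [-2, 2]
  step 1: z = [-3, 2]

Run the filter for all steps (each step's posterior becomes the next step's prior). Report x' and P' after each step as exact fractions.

step 0: x' = [143830/90299, 869659/90299, 13041/8209], P' = [132729/90299 405048/90299 6198/8209; 405048/90299 1728684/90299 25044/8209; 6198/8209 25044/8209 5572/8209]
step 1: x' = [-23953654161/19524518801, 9254067337/19524518801, 174360903/673259269], P' = [10236772077/19524518801 14027531994/19524518801 85546536/673259269; 14027531994/19524518801 72244703427/19524518801 332424945/673259269; 85546536/673259269 332424945/673259269 172231159/673259269]

step 0: x̄ = F·x = [6, 7, 0]
step 0: P̄ = F·P·Fᵀ + Q = [11 -8 6; -8 56 -30; 6 -30 37]
step 0: y = z − H·x̄ = [-14, 7]
step 0: S = H·P̄·Hᵀ + R = [308 363; 363 721]
step 0: K = P̄·Hᵀ·S⁻¹ = [20308/90299 -1476/8209; -5452/90299 2094/8209; -1440/8209 -1017/8209]
step 0: x' = x̄ + K·y = [143830/90299, 869659/90299, 13041/8209]
step 0: P' = (I − K·H)·P̄ = [132729/90299 405048/90299 6198/8209; 405048/90299 1728684/90299 25044/8209; 6198/8209 25044/8209 5572/8209]
step 1: x̄ = F·x = [-52909/8209, -1740455/90299, 3040467/90299]
step 1: P̄ = F·P·Fᵀ + Q = [66337/8209 167142/8209 -288594/8209; 167142/8209 9259386/90299 -14549427/90299; -288594/8209 -14549427/90299 24133880/90299]
step 1: y = z − H·x̄ = [10014502/90299, 9878456/90299]
step 1: S = H·P̄·Hᵀ + R = [258489053/90299 261611497/90299; 261611497/90299 271592236/90299]
step 1: K = P̄·Hᵀ·S⁻¹ = [4343665174/19524518801 -3472140198/19524518801; -288635409/19524518801 3817167306/19524518801; -115200135/673259269 -88840401/673259269]
step 1: x' = x̄ + K·y = [-23953654161/19524518801, 9254067337/19524518801, 174360903/673259269]
step 1: P' = (I − K·H)·P̄ = [10236772077/19524518801 14027531994/19524518801 85546536/673259269; 14027531994/19524518801 72244703427/19524518801 332424945/673259269; 85546536/673259269 332424945/673259269 172231159/673259269]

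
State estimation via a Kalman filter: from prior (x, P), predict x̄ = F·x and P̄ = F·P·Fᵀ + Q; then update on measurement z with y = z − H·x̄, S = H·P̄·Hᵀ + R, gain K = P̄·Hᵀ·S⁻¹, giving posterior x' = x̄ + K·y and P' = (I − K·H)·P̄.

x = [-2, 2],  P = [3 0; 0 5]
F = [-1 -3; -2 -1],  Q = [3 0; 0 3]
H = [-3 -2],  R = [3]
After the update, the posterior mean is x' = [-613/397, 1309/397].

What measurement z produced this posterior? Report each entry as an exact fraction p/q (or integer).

x̄ = F·x = [-4, 2]
P̄ = F·P·Fᵀ + Q = [51 21; 21 20]
S = H·P̄·Hᵀ + R = [794]
K = P̄·Hᵀ·S⁻¹ = [-195/794; -103/794]
x' − x̄ = [975/397, 515/397] = K·y
y = (KᵀK)⁻¹·Kᵀ·(x' − x̄) = [-10]
z = y + H·x̄ = [-10] + [8] = [-2]

z = [-2]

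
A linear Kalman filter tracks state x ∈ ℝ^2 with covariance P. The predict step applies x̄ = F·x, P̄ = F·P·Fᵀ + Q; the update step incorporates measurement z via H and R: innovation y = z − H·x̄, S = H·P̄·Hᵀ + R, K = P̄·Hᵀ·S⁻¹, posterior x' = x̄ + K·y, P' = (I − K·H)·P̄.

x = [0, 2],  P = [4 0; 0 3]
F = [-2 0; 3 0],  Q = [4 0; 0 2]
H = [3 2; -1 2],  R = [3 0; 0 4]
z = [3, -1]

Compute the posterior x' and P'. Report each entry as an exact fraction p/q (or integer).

x̄ = F·x = [0, 0]
P̄ = F·P·Fᵀ + Q = [20 -24; -24 38]
y = z − H·x̄ = [3, -1]
S = H·P̄·Hᵀ + R = [47 -4; -4 272]
K = P̄·Hᵀ·S⁻¹ = [187/798 -787/3192; 31/266 393/1064]
x' = x̄ + K·y = [433/456, -3/152]
P' = (I − K·H)·P̄ = [337/798 -75/266; -75/266 159/266]

x' = [433/456, -3/152]
P' = [337/798 -75/266; -75/266 159/266]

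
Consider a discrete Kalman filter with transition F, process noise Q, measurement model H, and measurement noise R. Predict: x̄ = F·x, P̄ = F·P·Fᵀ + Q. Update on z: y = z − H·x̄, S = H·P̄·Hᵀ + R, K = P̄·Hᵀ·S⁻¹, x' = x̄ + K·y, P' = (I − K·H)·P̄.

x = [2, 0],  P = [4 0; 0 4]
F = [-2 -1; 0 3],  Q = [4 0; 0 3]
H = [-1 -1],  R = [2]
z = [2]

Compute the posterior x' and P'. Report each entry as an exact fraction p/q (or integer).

x̄ = F·x = [-4, 0]
P̄ = F·P·Fᵀ + Q = [24 -12; -12 39]
y = z − H·x̄ = [-2]
S = H·P̄·Hᵀ + R = [41]
K = P̄·Hᵀ·S⁻¹ = [-12/41; -27/41]
x' = x̄ + K·y = [-140/41, 54/41]
P' = (I − K·H)·P̄ = [840/41 -816/41; -816/41 870/41]

x' = [-140/41, 54/41]
P' = [840/41 -816/41; -816/41 870/41]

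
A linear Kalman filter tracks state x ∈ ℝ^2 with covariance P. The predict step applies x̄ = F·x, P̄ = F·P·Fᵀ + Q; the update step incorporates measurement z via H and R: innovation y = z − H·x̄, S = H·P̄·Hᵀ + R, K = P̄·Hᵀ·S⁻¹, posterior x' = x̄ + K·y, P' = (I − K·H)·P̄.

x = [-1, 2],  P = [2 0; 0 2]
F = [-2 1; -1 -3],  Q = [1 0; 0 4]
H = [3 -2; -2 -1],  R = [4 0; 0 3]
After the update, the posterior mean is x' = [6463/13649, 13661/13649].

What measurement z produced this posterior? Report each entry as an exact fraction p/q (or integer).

z = [-1, -2]

x̄ = F·x = [4, -5]
P̄ = F·P·Fᵀ + Q = [11 -2; -2 24]
S = H·P̄·Hᵀ + R = [223 -20; -20 63]
K = P̄·Hᵀ·S⁻¹ = [1931/13649 -3720/13649; -3802/13649 -5540/13649]
x' − x̄ = [-48133/13649, 81906/13649] = K·y
y = (KᵀK)⁻¹·Kᵀ·(x' − x̄) = [-23, 1]
z = y + H·x̄ = [-23, 1] + [22, -3] = [-1, -2]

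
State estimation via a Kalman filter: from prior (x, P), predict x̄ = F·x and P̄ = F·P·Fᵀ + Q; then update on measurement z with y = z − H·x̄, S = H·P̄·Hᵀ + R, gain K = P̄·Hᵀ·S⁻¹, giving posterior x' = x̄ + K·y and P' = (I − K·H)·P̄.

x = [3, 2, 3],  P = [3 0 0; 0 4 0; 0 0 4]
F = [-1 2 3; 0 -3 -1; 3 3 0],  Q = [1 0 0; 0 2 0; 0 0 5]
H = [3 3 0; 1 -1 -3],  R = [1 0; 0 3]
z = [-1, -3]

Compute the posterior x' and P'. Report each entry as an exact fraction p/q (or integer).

x̄ = F·x = [10, -9, 15]
P̄ = F·P·Fᵀ + Q = [56 -36 15; -36 42 -36; 15 -36 68]
y = z − H·x̄ = [-4, 23]
S = H·P̄·Hᵀ + R = [235 231; 231 479]
K = P̄·Hᵀ·S⁻¹ = [17883/59204 -2815/59204; 423/14801 723/14801; 63/722 -261/722]
x' = x̄ + K·y = [455763/59204, -118272/14801, 4575/722]
P' = (I − K·H)·P̄ = [2374749/59204 -592197/14801 19317/722; -592197/14801 592338/14801 -9648/361; 19317/722 -9648/361 6566/361]

x' = [455763/59204, -118272/14801, 4575/722]
P' = [2374749/59204 -592197/14801 19317/722; -592197/14801 592338/14801 -9648/361; 19317/722 -9648/361 6566/361]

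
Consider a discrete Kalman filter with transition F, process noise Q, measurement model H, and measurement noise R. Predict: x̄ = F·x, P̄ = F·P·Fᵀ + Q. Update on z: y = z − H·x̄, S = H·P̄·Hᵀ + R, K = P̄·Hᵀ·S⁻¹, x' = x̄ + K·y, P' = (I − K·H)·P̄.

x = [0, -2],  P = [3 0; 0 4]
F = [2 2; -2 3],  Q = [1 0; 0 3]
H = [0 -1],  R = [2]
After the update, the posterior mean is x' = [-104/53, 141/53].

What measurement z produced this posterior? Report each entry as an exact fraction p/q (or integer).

z = [-3]

x̄ = F·x = [-4, -6]
P̄ = F·P·Fᵀ + Q = [29 12; 12 51]
S = H·P̄·Hᵀ + R = [53]
K = P̄·Hᵀ·S⁻¹ = [-12/53; -51/53]
x' − x̄ = [108/53, 459/53] = K·y
y = (KᵀK)⁻¹·Kᵀ·(x' − x̄) = [-9]
z = y + H·x̄ = [-9] + [6] = [-3]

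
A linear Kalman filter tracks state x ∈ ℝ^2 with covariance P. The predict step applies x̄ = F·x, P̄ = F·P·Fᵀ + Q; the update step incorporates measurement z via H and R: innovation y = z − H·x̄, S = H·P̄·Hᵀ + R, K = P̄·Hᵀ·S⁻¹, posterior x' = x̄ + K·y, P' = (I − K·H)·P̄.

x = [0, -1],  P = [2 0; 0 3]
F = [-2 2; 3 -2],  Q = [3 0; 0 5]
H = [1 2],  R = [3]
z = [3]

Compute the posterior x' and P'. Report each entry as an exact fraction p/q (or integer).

x' = [-33/14, 93/35]
P' = [197/14 -53/7; -53/7 167/35]

x̄ = F·x = [-2, 2]
P̄ = F·P·Fᵀ + Q = [23 -24; -24 35]
y = z − H·x̄ = [1]
S = H·P̄·Hᵀ + R = [70]
K = P̄·Hᵀ·S⁻¹ = [-5/14; 23/35]
x' = x̄ + K·y = [-33/14, 93/35]
P' = (I − K·H)·P̄ = [197/14 -53/7; -53/7 167/35]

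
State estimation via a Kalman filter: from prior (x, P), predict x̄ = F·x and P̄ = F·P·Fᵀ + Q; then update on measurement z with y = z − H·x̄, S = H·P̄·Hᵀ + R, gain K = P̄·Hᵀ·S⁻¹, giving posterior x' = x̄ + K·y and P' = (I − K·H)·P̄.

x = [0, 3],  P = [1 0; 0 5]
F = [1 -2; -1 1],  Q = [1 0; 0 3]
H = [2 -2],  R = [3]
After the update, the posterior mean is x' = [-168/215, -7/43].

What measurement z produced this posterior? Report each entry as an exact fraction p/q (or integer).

z = [-1]

x̄ = F·x = [-6, 3]
P̄ = F·P·Fᵀ + Q = [22 -11; -11 9]
S = H·P̄·Hᵀ + R = [215]
K = P̄·Hᵀ·S⁻¹ = [66/215; -8/43]
x' − x̄ = [1122/215, -136/43] = K·y
y = (KᵀK)⁻¹·Kᵀ·(x' − x̄) = [17]
z = y + H·x̄ = [17] + [-18] = [-1]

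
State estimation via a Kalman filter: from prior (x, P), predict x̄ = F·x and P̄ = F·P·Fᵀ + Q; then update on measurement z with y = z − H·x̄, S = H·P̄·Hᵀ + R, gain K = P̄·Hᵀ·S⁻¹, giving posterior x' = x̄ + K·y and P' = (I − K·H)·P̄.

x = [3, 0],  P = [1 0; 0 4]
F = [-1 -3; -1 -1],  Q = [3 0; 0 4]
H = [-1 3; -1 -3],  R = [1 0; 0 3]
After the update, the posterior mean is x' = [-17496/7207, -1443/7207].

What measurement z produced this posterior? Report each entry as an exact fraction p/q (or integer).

x̄ = F·x = [-3, -3]
P̄ = F·P·Fᵀ + Q = [40 13; 13 9]
S = H·P̄·Hᵀ + R = [44 -41; -41 202]
K = P̄·Hᵀ·S⁻¹ = [-3441/7207 -3517/7207; 1188/7207 -1186/7207]
x' − x̄ = [4125/7207, 20178/7207] = K·y
y = (KᵀK)⁻¹·Kᵀ·(x' − x̄) = [8, -9]
z = y + H·x̄ = [8, -9] + [-6, 12] = [2, 3]

z = [2, 3]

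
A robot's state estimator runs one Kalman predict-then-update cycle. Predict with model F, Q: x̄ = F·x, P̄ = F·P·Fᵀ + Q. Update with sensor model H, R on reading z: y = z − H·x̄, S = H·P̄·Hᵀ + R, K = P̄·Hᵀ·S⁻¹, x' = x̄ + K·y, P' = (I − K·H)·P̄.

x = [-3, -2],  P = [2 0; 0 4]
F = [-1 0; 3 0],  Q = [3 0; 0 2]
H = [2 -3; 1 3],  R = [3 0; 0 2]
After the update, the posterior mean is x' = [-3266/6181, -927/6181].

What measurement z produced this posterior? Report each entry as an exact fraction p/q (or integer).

z = [-1, -1]

x̄ = F·x = [3, -9]
P̄ = F·P·Fᵀ + Q = [5 -6; -6 20]
S = H·P̄·Hᵀ + R = [275 -188; -188 151]
K = P̄·Hᵀ·S⁻¹ = [1784/6181 1689/6181; -720/6181 1314/6181]
x' − x̄ = [-21809/6181, 54702/6181] = K·y
y = (KᵀK)⁻¹·Kᵀ·(x' − x̄) = [-34, 23]
z = y + H·x̄ = [-34, 23] + [33, -24] = [-1, -1]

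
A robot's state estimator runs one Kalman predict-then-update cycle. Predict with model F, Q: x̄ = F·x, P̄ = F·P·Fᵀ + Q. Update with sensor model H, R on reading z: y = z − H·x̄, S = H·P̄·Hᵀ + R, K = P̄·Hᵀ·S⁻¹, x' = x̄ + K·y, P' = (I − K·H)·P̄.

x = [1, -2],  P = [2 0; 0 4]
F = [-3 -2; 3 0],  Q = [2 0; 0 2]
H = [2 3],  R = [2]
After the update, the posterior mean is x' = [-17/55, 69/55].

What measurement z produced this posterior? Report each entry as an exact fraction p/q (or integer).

x̄ = F·x = [1, 3]
P̄ = F·P·Fᵀ + Q = [36 -18; -18 20]
S = H·P̄·Hᵀ + R = [110]
K = P̄·Hᵀ·S⁻¹ = [9/55; 12/55]
x' − x̄ = [-72/55, -96/55] = K·y
y = (KᵀK)⁻¹·Kᵀ·(x' − x̄) = [-8]
z = y + H·x̄ = [-8] + [11] = [3]

z = [3]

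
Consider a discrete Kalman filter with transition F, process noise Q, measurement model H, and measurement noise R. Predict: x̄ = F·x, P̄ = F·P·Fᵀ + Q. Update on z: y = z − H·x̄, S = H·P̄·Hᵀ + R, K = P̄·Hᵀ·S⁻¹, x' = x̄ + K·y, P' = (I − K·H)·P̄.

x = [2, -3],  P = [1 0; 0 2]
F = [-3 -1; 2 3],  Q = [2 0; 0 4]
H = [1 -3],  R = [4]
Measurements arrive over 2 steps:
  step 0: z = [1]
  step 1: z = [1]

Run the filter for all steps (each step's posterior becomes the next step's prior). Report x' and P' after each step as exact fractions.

step 0: x̄ = F·x = [-3, -5]
step 0: P̄ = F·P·Fᵀ + Q = [13 -12; -12 26]
step 0: y = z − H·x̄ = [-11]
step 0: S = H·P̄·Hᵀ + R = [323]
step 0: K = P̄·Hᵀ·S⁻¹ = [49/323; -90/323]
step 0: x' = x̄ + K·y = [-1508/323, -625/323]
step 0: P' = (I − K·H)·P̄ = [1798/323 534/323; 534/323 298/323]
step 1: x̄ = F·x = [271/17, -4891/323]
step 1: P̄ = F·P·Fᵀ + Q = [1070/17 -924/17; -924/17 17574/323]
step 1: y = z − H·x̄ = [-1147/19]
step 1: S = H·P̄·Hᵀ + R = [16772/19]
step 1: K = P̄·Hᵀ·S⁻¹ = [2147/8386; -2067/8386]
step 1: x' = x̄ + K·y = [69219/142562, -37447/142562]
step 1: P' = (I − K·H)·P̄ = [362123/71281 96375/71281; 96375/71281 55551/71281]

step 0: x' = [-1508/323, -625/323], P' = [1798/323 534/323; 534/323 298/323]
step 1: x' = [69219/142562, -37447/142562], P' = [362123/71281 96375/71281; 96375/71281 55551/71281]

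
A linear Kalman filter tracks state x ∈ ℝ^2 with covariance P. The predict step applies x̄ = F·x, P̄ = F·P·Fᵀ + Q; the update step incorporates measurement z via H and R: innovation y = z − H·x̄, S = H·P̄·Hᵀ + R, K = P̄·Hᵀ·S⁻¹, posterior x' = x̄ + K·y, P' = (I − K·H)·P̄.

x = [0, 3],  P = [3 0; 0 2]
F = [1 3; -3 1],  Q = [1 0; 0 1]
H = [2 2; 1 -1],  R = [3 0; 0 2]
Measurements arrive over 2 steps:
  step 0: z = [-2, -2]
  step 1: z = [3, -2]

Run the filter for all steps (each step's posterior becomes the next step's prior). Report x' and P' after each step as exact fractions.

step 0: x̄ = F·x = [9, 3]
step 0: P̄ = F·P·Fᵀ + Q = [22 -3; -3 30]
step 0: y = z − H·x̄ = [-26, -8]
step 0: S = H·P̄·Hᵀ + R = [187 -16; -16 60]
step 0: K = P̄·Hᵀ·S⁻¹ = [670/2741 5283/10964; 678/2741 -5307/10964]
step 0: x' = x̄ + K·y = [-3317/2741, 1209/2741]
step 0: P' = (I − K·H)·P̄ = [7293/10964 -3273/10964; -3273/10964 7341/10964]
step 1: x̄ = F·x = [310/2741, 11160/2741]
step 1: P̄ = F·P·Fᵀ + Q = [16172/2741 6582/2741; 6582/2741 25895/2741]
step 1: y = z − H·x̄ = [-14717/2741, 5368/2741]
step 1: S = H·P̄·Hᵀ + R = [229147/2741 -19446/2741; -19446/2741 34385/2741]
step 1: K = P̄·Hᵀ·S⁻¹ = [638920/2736619 1124578/2736619; 677812/2736619 -1153747/2736619]
step 1: x' = x̄ + K·y = [-918606/2736619, 5243340/2736619]
step 1: P' = (I − K·H)·P̄ = [1603768/2736619 -645388/2736619; -645388/2736619 1662106/2736619]

step 0: x' = [-3317/2741, 1209/2741], P' = [7293/10964 -3273/10964; -3273/10964 7341/10964]
step 1: x' = [-918606/2736619, 5243340/2736619], P' = [1603768/2736619 -645388/2736619; -645388/2736619 1662106/2736619]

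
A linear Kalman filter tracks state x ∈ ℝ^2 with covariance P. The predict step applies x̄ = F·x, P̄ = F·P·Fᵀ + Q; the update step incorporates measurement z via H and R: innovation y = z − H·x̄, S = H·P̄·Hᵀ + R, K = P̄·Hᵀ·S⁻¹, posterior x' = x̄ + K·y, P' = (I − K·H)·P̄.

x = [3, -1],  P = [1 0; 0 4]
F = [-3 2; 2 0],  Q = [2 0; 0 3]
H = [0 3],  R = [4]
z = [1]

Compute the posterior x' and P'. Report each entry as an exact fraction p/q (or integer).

x' = [-431/67, 45/67]
P' = [1485/67 -24/67; -24/67 28/67]

x̄ = F·x = [-11, 6]
P̄ = F·P·Fᵀ + Q = [27 -6; -6 7]
y = z − H·x̄ = [-17]
S = H·P̄·Hᵀ + R = [67]
K = P̄·Hᵀ·S⁻¹ = [-18/67; 21/67]
x' = x̄ + K·y = [-431/67, 45/67]
P' = (I − K·H)·P̄ = [1485/67 -24/67; -24/67 28/67]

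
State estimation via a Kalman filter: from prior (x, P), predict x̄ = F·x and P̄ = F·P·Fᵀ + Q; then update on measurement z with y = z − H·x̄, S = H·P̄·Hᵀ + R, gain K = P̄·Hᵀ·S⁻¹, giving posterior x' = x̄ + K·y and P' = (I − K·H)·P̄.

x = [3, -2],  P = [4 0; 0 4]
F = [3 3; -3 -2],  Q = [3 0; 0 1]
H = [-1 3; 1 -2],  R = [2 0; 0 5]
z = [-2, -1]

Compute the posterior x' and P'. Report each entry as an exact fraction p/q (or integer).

x' = [-1659/857, -1011/857]
P' = [20625/5999 6525/5999; 6525/5999 3155/5999]

x̄ = F·x = [3, -5]
P̄ = F·P·Fᵀ + Q = [75 -60; -60 53]
y = z − H·x̄ = [16, -14]
S = H·P̄·Hᵀ + R = [914 -693; -693 532]
K = P̄·Hᵀ·S⁻¹ = [-75/857 1515/5999; 210/857 43/5999]
x' = x̄ + K·y = [-1659/857, -1011/857]
P' = (I − K·H)·P̄ = [20625/5999 6525/5999; 6525/5999 3155/5999]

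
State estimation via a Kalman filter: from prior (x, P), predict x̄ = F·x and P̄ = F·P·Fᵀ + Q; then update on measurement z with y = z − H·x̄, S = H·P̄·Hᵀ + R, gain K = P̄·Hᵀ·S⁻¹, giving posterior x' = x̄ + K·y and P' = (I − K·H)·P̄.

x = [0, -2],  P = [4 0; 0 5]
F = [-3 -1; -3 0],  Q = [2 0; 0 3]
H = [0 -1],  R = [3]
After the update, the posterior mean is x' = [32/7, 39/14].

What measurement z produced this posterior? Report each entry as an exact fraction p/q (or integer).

z = [-3]

x̄ = F·x = [2, 0]
P̄ = F·P·Fᵀ + Q = [43 36; 36 39]
S = H·P̄·Hᵀ + R = [42]
K = P̄·Hᵀ·S⁻¹ = [-6/7; -13/14]
x' − x̄ = [18/7, 39/14] = K·y
y = (KᵀK)⁻¹·Kᵀ·(x' − x̄) = [-3]
z = y + H·x̄ = [-3] + [0] = [-3]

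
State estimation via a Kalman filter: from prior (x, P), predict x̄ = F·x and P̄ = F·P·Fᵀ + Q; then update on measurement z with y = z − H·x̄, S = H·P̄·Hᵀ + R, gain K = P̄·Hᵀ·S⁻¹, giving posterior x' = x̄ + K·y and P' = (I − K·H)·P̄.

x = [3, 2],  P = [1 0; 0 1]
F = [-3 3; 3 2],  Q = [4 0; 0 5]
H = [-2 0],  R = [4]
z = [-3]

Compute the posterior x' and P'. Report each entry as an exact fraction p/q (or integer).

x' = [30/23, 571/46]
P' = [22/23 -3/23; -3/23 405/23]

x̄ = F·x = [-3, 13]
P̄ = F·P·Fᵀ + Q = [22 -3; -3 18]
y = z − H·x̄ = [-9]
S = H·P̄·Hᵀ + R = [92]
K = P̄·Hᵀ·S⁻¹ = [-11/23; 3/46]
x' = x̄ + K·y = [30/23, 571/46]
P' = (I − K·H)·P̄ = [22/23 -3/23; -3/23 405/23]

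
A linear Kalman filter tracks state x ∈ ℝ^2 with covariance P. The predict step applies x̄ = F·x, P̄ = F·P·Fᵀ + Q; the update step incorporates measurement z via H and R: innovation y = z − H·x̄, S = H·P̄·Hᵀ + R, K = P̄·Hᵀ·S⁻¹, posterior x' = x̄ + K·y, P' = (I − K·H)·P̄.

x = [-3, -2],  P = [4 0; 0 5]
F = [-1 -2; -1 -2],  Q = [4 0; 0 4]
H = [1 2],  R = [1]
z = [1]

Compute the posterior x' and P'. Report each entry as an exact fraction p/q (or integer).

x̄ = F·x = [7, 7]
P̄ = F·P·Fᵀ + Q = [28 24; 24 28]
y = z − H·x̄ = [-20]
S = H·P̄·Hᵀ + R = [237]
K = P̄·Hᵀ·S⁻¹ = [76/237; 80/237]
x' = x̄ + K·y = [139/237, 59/237]
P' = (I − K·H)·P̄ = [860/237 -392/237; -392/237 236/237]

x' = [139/237, 59/237]
P' = [860/237 -392/237; -392/237 236/237]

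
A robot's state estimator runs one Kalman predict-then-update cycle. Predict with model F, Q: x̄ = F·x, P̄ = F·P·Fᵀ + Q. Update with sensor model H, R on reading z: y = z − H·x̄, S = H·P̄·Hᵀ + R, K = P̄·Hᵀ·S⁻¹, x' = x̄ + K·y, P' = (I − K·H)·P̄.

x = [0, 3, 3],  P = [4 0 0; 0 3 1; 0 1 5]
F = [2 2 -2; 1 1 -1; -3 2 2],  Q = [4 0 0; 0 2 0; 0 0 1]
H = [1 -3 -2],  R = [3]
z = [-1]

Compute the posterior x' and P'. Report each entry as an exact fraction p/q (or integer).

x̄ = F·x = [0, 0, 12]
P̄ = F·P·Fᵀ + Q = [44 20 -32; 20 12 -16; -32 -16 77]
y = z − H·x̄ = [23]
S = H·P̄·Hᵀ + R = [279]
K = P̄·Hᵀ·S⁻¹ = [16/93; 16/279; -46/93]
x' = x̄ + K·y = [368/93, 368/279, 58/93]
P' = (I − K·H)·P̄ = [1108/31 1604/93 -256/31; 1604/93 3092/279 -752/93; -256/31 -752/93 271/31]

x' = [368/93, 368/279, 58/93]
P' = [1108/31 1604/93 -256/31; 1604/93 3092/279 -752/93; -256/31 -752/93 271/31]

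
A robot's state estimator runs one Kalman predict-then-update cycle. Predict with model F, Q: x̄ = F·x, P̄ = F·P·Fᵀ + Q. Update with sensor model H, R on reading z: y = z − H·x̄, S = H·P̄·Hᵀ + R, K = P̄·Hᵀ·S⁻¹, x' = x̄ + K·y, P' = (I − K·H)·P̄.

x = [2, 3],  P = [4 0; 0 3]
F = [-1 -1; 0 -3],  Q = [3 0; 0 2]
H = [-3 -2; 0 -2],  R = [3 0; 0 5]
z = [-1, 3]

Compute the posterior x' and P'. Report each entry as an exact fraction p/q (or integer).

x' = [9337/9457, -11623/9457]
P' = [6838/9457 -6135/9457; -6135/9457 9840/9457]

x̄ = F·x = [-5, -9]
P̄ = F·P·Fᵀ + Q = [10 9; 9 29]
y = z − H·x̄ = [-34, -15]
S = H·P̄·Hᵀ + R = [317 170; 170 121]
K = P̄·Hᵀ·S⁻¹ = [-2748/9457 2454/9457; -425/9457 -3936/9457]
x' = x̄ + K·y = [9337/9457, -11623/9457]
P' = (I − K·H)·P̄ = [6838/9457 -6135/9457; -6135/9457 9840/9457]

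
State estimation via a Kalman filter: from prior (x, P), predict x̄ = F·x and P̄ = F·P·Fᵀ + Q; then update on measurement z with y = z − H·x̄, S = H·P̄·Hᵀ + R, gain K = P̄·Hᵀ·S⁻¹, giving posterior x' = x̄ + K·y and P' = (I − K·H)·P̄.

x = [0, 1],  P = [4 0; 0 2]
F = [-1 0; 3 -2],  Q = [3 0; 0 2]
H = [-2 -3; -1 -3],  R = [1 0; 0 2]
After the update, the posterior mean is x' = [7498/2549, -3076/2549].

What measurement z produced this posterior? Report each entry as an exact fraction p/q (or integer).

z = [-3, 2]

x̄ = F·x = [0, -2]
P̄ = F·P·Fᵀ + Q = [7 -12; -12 46]
S = H·P̄·Hᵀ + R = [299 320; 320 351]
K = P̄·Hᵀ·S⁻¹ = [-1558/2549 1631/2549; 306/2549 -1194/2549]
x' − x̄ = [7498/2549, 2022/2549] = K·y
y = (KᵀK)⁻¹·Kᵀ·(x' − x̄) = [-9, -4]
z = y + H·x̄ = [-9, -4] + [6, 6] = [-3, 2]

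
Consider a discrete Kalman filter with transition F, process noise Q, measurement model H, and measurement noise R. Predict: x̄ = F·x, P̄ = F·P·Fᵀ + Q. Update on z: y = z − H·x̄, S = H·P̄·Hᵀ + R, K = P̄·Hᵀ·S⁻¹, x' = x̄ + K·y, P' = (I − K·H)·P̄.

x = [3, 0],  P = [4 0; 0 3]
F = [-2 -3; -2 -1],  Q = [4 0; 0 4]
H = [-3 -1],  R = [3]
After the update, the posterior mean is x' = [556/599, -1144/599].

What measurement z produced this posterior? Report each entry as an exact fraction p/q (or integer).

x̄ = F·x = [-6, -6]
P̄ = F·P·Fᵀ + Q = [47 25; 25 23]
S = H·P̄·Hᵀ + R = [599]
K = P̄·Hᵀ·S⁻¹ = [-166/599; -98/599]
x' − x̄ = [4150/599, 2450/599] = K·y
y = (KᵀK)⁻¹·Kᵀ·(x' − x̄) = [-25]
z = y + H·x̄ = [-25] + [24] = [-1]

z = [-1]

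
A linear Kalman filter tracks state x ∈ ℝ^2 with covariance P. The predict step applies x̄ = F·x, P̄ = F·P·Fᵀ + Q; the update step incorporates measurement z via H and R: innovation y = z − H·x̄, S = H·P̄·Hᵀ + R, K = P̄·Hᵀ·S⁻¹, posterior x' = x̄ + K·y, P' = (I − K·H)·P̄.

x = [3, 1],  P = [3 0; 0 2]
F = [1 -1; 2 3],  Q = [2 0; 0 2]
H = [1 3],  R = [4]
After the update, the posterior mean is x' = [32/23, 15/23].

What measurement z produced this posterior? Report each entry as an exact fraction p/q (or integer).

x̄ = F·x = [2, 9]
P̄ = F·P·Fᵀ + Q = [7 0; 0 32]
S = H·P̄·Hᵀ + R = [299]
K = P̄·Hᵀ·S⁻¹ = [7/299; 96/299]
x' − x̄ = [-14/23, -192/23] = K·y
y = (KᵀK)⁻¹·Kᵀ·(x' − x̄) = [-26]
z = y + H·x̄ = [-26] + [29] = [3]

z = [3]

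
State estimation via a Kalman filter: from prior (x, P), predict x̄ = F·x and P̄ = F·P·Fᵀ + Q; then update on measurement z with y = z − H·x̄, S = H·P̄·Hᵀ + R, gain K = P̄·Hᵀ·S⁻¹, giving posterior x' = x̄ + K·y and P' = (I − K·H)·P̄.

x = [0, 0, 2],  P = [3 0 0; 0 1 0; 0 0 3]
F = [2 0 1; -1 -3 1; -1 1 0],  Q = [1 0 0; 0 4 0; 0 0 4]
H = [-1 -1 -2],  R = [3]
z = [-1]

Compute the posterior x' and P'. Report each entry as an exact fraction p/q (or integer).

x̄ = F·x = [2, 2, 0]
P̄ = F·P·Fᵀ + Q = [16 -3 -6; -3 19 0; -6 0 8]
y = z − H·x̄ = [3]
S = H·P̄·Hᵀ + R = [40]
K = P̄·Hᵀ·S⁻¹ = [-1/40; -2/5; -1/4]
x' = x̄ + K·y = [77/40, 4/5, -3/4]
P' = (I − K·H)·P̄ = [639/40 -17/5 -25/4; -17/5 63/5 -4; -25/4 -4 11/2]

x' = [77/40, 4/5, -3/4]
P' = [639/40 -17/5 -25/4; -17/5 63/5 -4; -25/4 -4 11/2]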